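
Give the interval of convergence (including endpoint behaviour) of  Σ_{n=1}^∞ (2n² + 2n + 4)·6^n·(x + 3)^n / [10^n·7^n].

Apply the ratio test: |a_{n+1}| / |a_n| = [(2(n+1)² + 2(n+1) + 4)/(2n² + 2n + 4)] · 6/(10·7), which tends to 3/35 as n → ∞.
Thus R = 1/(3/35) = 35/3.
Endpoint x = 26/3: the n-th term does not approach 0; divergence by the term test.
When x = -44/3, the terms do not tend to 0, so the series diverges.

(-44/3, 26/3)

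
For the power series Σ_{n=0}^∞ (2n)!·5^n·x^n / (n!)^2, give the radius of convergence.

Apply the ratio test: |a_{n+1}| / |a_n| = (2n+1)·(2n+2)/(n+1)² · 5, which tends to 20 as n → ∞.
Thus R = 1/(20) = 1/20.

R = 1/20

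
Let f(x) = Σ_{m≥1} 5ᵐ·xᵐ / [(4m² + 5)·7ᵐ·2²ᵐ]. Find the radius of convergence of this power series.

R = 28/5

Apply the ratio test: |a_{m+1}| / |a_m| = [(4m² + 5)/(4(m+1)² + 5)] · 5/(7·4), which tends to 5/28 as m → ∞.
Hence the series converges for |x| < 1/(5/28) = 28/5, so the radius of convergence is 28/5.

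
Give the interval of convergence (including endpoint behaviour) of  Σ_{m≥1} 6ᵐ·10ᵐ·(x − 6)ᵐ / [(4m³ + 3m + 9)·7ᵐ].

By the ratio test, |a_{m+1}/a_m| = [(4m³ + 3m + 9)/(4(m+1)³ + 3(m+1) + 9)] · 6·10/7 → 60/7.
Thus R = 1/(60/7) = 7/60.
Endpoint x = 367/60: absolute convergence follows by limit comparison with Σ 1/m³.
Check x = 353/60: absolute convergence follows by limit comparison with Σ 1/m³.

[353/60, 367/60]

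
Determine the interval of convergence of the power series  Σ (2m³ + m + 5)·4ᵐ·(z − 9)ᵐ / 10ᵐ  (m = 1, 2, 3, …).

(13/2, 23/2)

Apply the ratio test: |a_{m+1}| / |a_m| = [(2(m+1)³ + (m+1) + 5)/(2m³ + m + 5)] · 4/10, which tends to 2/5 as m → ∞.
The series converges when 2/5 · |z − 9| < 1, giving R = 5/2.
Check z = 23/2: the m-th term does not approach 0; divergence by the term test.
Check z = 13/2: the terms have absolute value of order m³, which does not tend to 0, so the series diverges by the divergence test.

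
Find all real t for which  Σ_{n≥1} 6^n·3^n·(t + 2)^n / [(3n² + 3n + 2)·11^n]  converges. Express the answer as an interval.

Ratio test: |a_{n+1}/a_n| = [(3n² + 3n + 2)/(3(n+1)² + 3(n+1) + 2)] · 6·3/11 → 18/11 as n → ∞.
Convergence for |t + 2| · 18/11 < 1, i.e. |t + 2| < 11/18. So R = 11/18.
Endpoint t = -25/18: the terms are on the order of 1/n², so the series converges absolutely by comparison with the p-series (p = 2 > 1).
Endpoint t = -47/18: the terms are on the order of 1/n², so the series converges absolutely by comparison with the p-series (p = 2 > 1).

[-47/18, -25/18]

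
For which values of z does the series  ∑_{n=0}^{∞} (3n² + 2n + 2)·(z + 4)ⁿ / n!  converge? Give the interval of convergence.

(−∞, ∞)

Ratio test: |a_{n+1}/a_n| = (3(n+1)² + 2(n+1) + 2)/(3n² + 2n + 2) · 1/(n+1) → 0 as n → ∞.
The limit is 0, so the series converges for all z; R = ∞.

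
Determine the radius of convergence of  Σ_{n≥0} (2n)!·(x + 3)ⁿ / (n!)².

R = 1/4

Ratio test: |a_{n+1}/a_n| = (2n+1)·(2n+2)/(n+1)² → 4 as n → ∞.
Thus R = 1/(4) = 1/4.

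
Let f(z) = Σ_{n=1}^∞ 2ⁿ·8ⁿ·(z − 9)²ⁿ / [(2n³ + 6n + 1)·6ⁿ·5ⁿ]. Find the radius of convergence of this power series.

The ratio of consecutive coefficients is [(2n³ + 6n + 1)/(2(n+1)³ + 6(n+1) + 1)] · 2·8/(6·5) → 8/15.
Since the exponent of (z − 9) increases by 2 each term, convergence requires |z − 9|² < 15/8, hence R = √30/4.

R = √30/4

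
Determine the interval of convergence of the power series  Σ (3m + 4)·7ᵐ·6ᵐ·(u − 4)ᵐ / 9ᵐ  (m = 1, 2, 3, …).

The ratio of consecutive coefficients is [(3(m+1) + 4)/(3m + 4)] · 7·6/9 → 14/3.
The series converges when 14/3 · |u − 4| < 1, giving R = 3/14.
When u = 59/14, the terms have absolute value of order m, which does not tend to 0, so the series diverges by the divergence test.
Check u = 53/14: the terms have absolute value of order m, which does not tend to 0, so the series diverges by the divergence test.

(53/14, 59/14)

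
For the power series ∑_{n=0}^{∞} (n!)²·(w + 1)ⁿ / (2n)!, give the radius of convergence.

The ratio of consecutive coefficients is (n+1)²/[(2n+1)·(2n+2)] → 1/4.
Thus R = 1/(1/4) = 4.

R = 4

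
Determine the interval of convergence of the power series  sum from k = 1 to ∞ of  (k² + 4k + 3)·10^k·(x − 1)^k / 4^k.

(3/5, 7/5)

Apply the ratio test: |a_{k+1}| / |a_k| = [((k+1)² + 4(k+1) + 3)/(k² + 4k + 3)] · 10/4, which tends to 5/2 as k → ∞.
Convergence for |x − 1| · 5/2 < 1, i.e. |x − 1| < 2/5. So R = 2/5.
Check x = 7/5: the terms have absolute value of order k², which does not tend to 0, so the series diverges by the divergence test.
Endpoint x = 3/5: the k-th term does not approach 0; divergence by the term test.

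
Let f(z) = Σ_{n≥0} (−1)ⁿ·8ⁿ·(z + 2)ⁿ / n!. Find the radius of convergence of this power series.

The ratio of consecutive coefficients is 8 · 1/(n+1) → 0.
Since the limit is 0 < 1 for every z, the series converges on all of ℝ and R = ∞.

R = ∞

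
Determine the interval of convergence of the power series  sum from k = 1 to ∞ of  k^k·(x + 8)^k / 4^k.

{-8}

By the Cauchy root test, |a_k|^(1/k) = k/4 → ∞.
The root grows without bound, so R = 0 (convergence only at x = -8).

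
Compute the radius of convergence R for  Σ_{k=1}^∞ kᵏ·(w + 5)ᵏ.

By the Cauchy root test, |a_k|^(1/k) = k → ∞.
The root grows without bound, so R = 0 (convergence only at w = -5).

R = 0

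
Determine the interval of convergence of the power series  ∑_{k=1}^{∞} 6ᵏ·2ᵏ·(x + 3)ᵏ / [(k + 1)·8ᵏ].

The ratio of consecutive coefficients is [(k + 1)/((k+1) + 1)] · 6·2/8 → 3/2.
Hence the series converges for |x + 3| < 1/(3/2) = 2/3, so the radius of convergence is 2/3.
Check x = -7/3: comparison with the harmonic series Σ 1/k shows the series diverges.
Check x = -11/3: the terms alternate in sign and decrease monotonically to 0 in absolute value (size ~ c/k), so the alternating series test gives convergence.

[-11/3, -7/3)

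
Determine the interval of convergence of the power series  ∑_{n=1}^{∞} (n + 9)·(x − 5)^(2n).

(4, 6)

Apply the ratio test: |a_{n+1}| / |a_n| = ((n+1) + 9)/(n + 9), which tends to 1 as n → ∞.
Since the exponent of (x − 5) increases by 2 each term, convergence requires |x − 5|² < 1, hence R = 1.
Endpoint x = 6: the terms do not tend to 0, so the series diverges.
At x = 4: the terms have absolute value of order n, which does not tend to 0, so the series diverges by the divergence test.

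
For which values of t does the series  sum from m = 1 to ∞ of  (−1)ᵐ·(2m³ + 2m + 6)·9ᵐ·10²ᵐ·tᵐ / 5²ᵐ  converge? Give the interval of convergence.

By the ratio test, |a_{m+1}/a_m| = [(2(m+1)³ + 2(m+1) + 6)/(2m³ + 2m + 6)] · 9·100/25 → 36.
Hence the series converges for |t| < 1/(36) = 1/36, so the radius of convergence is 1/36.
When t = 1/36, the m-th term does not approach 0; divergence by the term test.
When t = -1/36, the terms have absolute value of order m³, which does not tend to 0, so the series diverges by the divergence test.

(-1/36, 1/36)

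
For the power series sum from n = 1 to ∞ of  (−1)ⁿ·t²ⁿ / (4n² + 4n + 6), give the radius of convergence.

By the ratio test, |a_{n+1}/a_n| = (4n² + 4n + 6)/(4(n+1)² + 4(n+1) + 6) → 1.
Writing y = t², the series in y has radius 1, so |t| < √(1) = 1 and R = 1.

R = 1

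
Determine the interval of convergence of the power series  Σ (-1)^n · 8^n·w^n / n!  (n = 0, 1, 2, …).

(−∞, ∞)

By the ratio test, |a_{n+1}/a_n| = 8 · 1/(n+1) → 0.
Since the limit is 0 < 1 for every w, the series converges on all of ℝ and R = ∞.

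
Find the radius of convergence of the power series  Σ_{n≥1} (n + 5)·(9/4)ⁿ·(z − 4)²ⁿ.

R = 2/3

The ratio of consecutive coefficients is [((n+1) + 5)/(n + 5)] · 9/4 → 9/4.
Writing y = (z − 4)², the series in y has radius 4/9, so |z − 4| < √(4/9) = 2/3 and R = 2/3.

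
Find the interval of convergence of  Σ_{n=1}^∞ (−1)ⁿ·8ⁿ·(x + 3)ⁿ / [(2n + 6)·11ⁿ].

(-35/8, -13/8]

Apply the ratio test: |a_{n+1}| / |a_n| = [(2n + 6)/(2(n+1) + 6)] · 8/11, which tends to 8/11 as n → ∞.
The series converges when 8/11 · |x + 3| < 1, giving R = 11/8.
Check x = -13/8: convergence follows from the alternating series test (terms decrease monotonically to 0).
When x = -35/8, the terms behave like c/n; limit comparison with the harmonic series gives divergence.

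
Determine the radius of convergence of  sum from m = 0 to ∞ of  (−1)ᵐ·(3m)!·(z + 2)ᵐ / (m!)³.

R = 1/27

By the ratio test, |a_{m+1}/a_m| = (3m+1)·(3m+2)·(3m+3)/(m+1)³ → 27.
Thus R = 1/(27) = 1/27.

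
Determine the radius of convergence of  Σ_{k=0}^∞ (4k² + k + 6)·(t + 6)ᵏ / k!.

Apply the ratio test: |a_{k+1}| / |a_k| = (4(k+1)² + (k+1) + 6)/(4k² + k + 6) · 1/(k+1), which tends to 0 as k → ∞.
The limit is 0, so the series converges for all t; R = ∞.

R = ∞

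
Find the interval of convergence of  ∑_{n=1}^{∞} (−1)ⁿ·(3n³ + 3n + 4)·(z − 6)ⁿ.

The ratio of consecutive coefficients is (3(n+1)³ + 3(n+1) + 4)/(3n³ + 3n + 4) → 1.
So the series converges when |z − 6| < 1 and diverges when |z − 6| > 1; R = 1.
Endpoint z = 7: the n-th term does not approach 0; divergence by the term test.
When z = 5, the n-th term does not approach 0; divergence by the term test.

(5, 7)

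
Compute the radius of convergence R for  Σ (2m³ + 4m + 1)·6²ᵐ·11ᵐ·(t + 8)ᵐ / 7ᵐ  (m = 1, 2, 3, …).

Ratio test: |a_{m+1}/a_m| = [(2(m+1)³ + 4(m+1) + 1)/(2m³ + 4m + 1)] · 36·11/7 → 396/7 as m → ∞.
The series converges when 396/7 · |t + 8| < 1, giving R = 7/396.

R = 7/396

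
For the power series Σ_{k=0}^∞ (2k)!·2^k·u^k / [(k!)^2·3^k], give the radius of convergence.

R = 3/8

Ratio test: |a_{k+1}/a_k| = (2k+1)·(2k+2)/(k+1)² · 2/3 → 8/3 as k → ∞.
The series converges when 8/3 · |u| < 1, giving R = 3/8.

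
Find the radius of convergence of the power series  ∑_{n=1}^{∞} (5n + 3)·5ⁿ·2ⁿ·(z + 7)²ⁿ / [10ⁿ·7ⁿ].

R = √7

Apply the ratio test: |a_{n+1}| / |a_n| = [(5(n+1) + 3)/(5n + 3)] · 5·2/(10·7), which tends to 1/7 as n → ∞.
Writing y = (z + 7)², the series in y has radius 7, so |z + 7| < √(7) and R = √7.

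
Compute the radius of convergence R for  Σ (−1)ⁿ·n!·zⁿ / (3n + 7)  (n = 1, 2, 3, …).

R = 0

The ratio of consecutive coefficients is (n+1) · (3n + 7)/(3(n+1) + 7) → ∞.
Since the ratio → ∞, the series diverges for every z ≠ 0, and R = 0.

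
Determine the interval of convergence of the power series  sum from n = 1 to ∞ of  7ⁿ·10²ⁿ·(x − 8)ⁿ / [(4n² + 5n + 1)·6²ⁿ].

[1391/175, 1409/175]

Apply the ratio test: |a_{n+1}| / |a_n| = [(4n² + 5n + 1)/(4(n+1)² + 5(n+1) + 1)] · 7·100/36, which tends to 175/9 as n → ∞.
Convergence for |x − 8| · 175/9 < 1, i.e. |x − 8| < 9/175. So R = 9/175.
At x = 1409/175: the terms are on the order of 1/n², so the series converges absolutely by comparison with the p-series (p = 2 > 1).
Check x = 1391/175: the series is dominated by a constant times Σ 1/n², which converges (p = 2 > 1).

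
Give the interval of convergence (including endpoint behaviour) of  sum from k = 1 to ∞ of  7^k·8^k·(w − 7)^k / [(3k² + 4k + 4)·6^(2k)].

[89/14, 107/14]

Apply the ratio test: |a_{k+1}| / |a_k| = [(3k² + 4k + 4)/(3(k+1)² + 4(k+1) + 4)] · 7·8/36, which tends to 14/9 as k → ∞.
Convergence for |w − 7| · 14/9 < 1, i.e. |w − 7| < 9/14. So R = 9/14.
When w = 107/14, absolute convergence follows by limit comparison with Σ 1/k².
At w = 89/14: the terms are on the order of 1/k², so the series converges absolutely by comparison with the p-series (p = 2 > 1).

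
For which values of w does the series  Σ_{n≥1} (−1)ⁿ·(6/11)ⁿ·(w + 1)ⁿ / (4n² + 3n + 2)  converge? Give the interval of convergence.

The ratio of consecutive coefficients is [(4n² + 3n + 2)/(4(n+1)² + 3(n+1) + 2)] · 6/11 → 6/11.
Convergence for |w + 1| · 6/11 < 1, i.e. |w + 1| < 11/6. So R = 11/6.
Endpoint w = 5/6: the terms are on the order of 1/n², so the series converges absolutely by comparison with the p-series (p = 2 > 1).
When w = -17/6, absolute convergence follows by limit comparison with Σ 1/n².

[-17/6, 5/6]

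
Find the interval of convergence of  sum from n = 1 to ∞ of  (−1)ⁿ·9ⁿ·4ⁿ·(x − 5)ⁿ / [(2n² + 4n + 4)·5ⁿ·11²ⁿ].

[-425/36, 785/36]

The ratio of consecutive coefficients is [(2n² + 4n + 4)/(2(n+1)² + 4(n+1) + 4)] · 9·4/(5·121) → 36/605.
Thus R = 1/(36/605) = 605/36.
At x = 785/36: the terms are on the order of 1/n², so the series converges absolutely by comparison with the p-series (p = 2 > 1).
Check x = -425/36: absolute convergence follows by limit comparison with Σ 1/n².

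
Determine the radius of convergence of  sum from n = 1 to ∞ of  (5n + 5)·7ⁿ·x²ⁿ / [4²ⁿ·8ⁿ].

Apply the ratio test: |a_{n+1}| / |a_n| = [(5(n+1) + 5)/(5n + 5)] · 7/(16·8), which tends to 7/128 as n → ∞.
Since the exponent of x increases by 2 each term, convergence requires |x|² < 128/7, hence R = 8√14/7.

R = 8√14/7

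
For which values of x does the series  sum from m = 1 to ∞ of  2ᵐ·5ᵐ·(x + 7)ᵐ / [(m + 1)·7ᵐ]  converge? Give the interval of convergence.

[-77/10, -63/10)

The ratio of consecutive coefficients is [(m + 1)/((m+1) + 1)] · 2·5/7 → 10/7.
Thus R = 1/(10/7) = 7/10.
Endpoint x = -63/10: the terms behave like c/m; limit comparison with the harmonic series gives divergence.
At x = -77/10: an alternating series whose terms decrease to 0 in absolute value, so it converges by the Leibniz criterion.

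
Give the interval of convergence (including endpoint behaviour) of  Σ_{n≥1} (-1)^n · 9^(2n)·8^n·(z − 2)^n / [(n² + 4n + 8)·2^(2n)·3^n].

Apply the ratio test: |a_{n+1}| / |a_n| = [(n² + 4n + 8)/((n+1)² + 4(n+1) + 8)] · 81·8/(4·3), which tends to 54 as n → ∞.
Thus R = 1/(54) = 1/54.
When z = 109/54, absolute convergence follows by limit comparison with Σ 1/n².
Endpoint z = 107/54: absolute convergence follows by limit comparison with Σ 1/n².

[107/54, 109/54]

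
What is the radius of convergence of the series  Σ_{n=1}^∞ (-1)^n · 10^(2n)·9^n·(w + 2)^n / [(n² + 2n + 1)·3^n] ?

By the ratio test, |a_{n+1}/a_n| = [(n² + 2n + 1)/((n+1)² + 2(n+1) + 1)] · 100·9/3 → 300.
Thus R = 1/(300) = 1/300.

R = 1/300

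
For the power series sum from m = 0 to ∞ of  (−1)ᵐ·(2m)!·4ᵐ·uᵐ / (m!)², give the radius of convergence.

R = 1/16

Ratio test: |a_{m+1}/a_m| = (2m+1)·(2m+2)/(m+1)² · 4 → 16 as m → ∞.
Hence the series converges for |u| < 1/(16) = 1/16, so the radius of convergence is 1/16.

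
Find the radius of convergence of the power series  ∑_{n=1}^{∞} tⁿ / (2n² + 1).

By the ratio test, |a_{n+1}/a_n| = (2n² + 1)/(2(n+1)² + 1) → 1.
So the series converges when |t| < 1 and diverges when |t| > 1; R = 1.

R = 1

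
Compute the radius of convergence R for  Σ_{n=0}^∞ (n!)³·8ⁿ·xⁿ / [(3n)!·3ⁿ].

The ratio of consecutive coefficients is (n+1)³/[(3n+1)·(3n+2)·(3n+3)] · 8/3 → 8/81.
The series converges when 8/81 · |x| < 1, giving R = 81/8.

R = 81/8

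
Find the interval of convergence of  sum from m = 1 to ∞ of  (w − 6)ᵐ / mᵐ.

(−∞, ∞)

By the Cauchy root test, |a_m|^(1/m) = 1/m → 0.
Since the m-th root of |a_m| tends to 0, the series converges for all real w; R = ∞.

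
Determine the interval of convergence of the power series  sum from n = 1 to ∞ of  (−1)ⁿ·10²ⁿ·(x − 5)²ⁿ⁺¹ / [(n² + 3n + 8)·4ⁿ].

[24/5, 26/5]

Apply the ratio test: |a_{n+1}| / |a_n| = [(n² + 3n + 8)/((n+1)² + 3(n+1) + 8)] · 100/4, which tends to 25 as n → ∞.
Writing y = (x − 5)², the series in y has radius 1/25, so |x − 5| < √(1/25) = 1/5 and R = 1/5.
When x = 26/5, the series is dominated by a constant times Σ 1/n², which converges (p = 2 > 1).
At x = 24/5: absolute convergence follows by limit comparison with Σ 1/n².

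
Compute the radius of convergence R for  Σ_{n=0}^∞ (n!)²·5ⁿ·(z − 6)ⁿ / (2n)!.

The ratio of consecutive coefficients is (n+1)²/[(2n+1)·(2n+2)] · 5 → 5/4.
The series converges when 5/4 · |z − 6| < 1, giving R = 4/5.

R = 4/5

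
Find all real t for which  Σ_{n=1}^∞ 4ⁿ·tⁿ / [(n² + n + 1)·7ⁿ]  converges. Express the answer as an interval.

[-7/4, 7/4]

Apply the ratio test: |a_{n+1}| / |a_n| = [(n² + n + 1)/((n+1)² + (n+1) + 1)] · 4/7, which tends to 4/7 as n → ∞.
Convergence for |t| · 4/7 < 1, i.e. |t| < 7/4. So R = 7/4.
When t = 7/4, the terms are on the order of 1/n², so the series converges absolutely by comparison with the p-series (p = 2 > 1).
Check t = -7/4: absolute convergence follows by limit comparison with Σ 1/n².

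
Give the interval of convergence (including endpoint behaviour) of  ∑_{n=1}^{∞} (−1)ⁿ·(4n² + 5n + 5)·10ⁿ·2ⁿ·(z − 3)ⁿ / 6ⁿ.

(27/10, 33/10)

Ratio test: |a_{n+1}/a_n| = [(4(n+1)² + 5(n+1) + 5)/(4n² + 5n + 5)] · 10·2/6 → 10/3 as n → ∞.
Hence the series converges for |z − 3| < 1/(10/3) = 3/10, so the radius of convergence is 3/10.
Endpoint z = 33/10: the n-th term does not approach 0; divergence by the term test.
At z = 27/10: the terms do not tend to 0, so the series diverges.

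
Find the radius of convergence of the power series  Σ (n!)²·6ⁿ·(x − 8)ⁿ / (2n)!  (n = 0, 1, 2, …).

By the ratio test, |a_{n+1}/a_n| = (n+1)²/[(2n+1)·(2n+2)] · 6 → 3/2.
The series converges when 3/2 · |x − 8| < 1, giving R = 2/3.

R = 2/3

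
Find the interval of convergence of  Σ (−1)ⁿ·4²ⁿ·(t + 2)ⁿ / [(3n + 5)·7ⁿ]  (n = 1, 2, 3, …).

(-39/16, -25/16]

By the ratio test, |a_{n+1}/a_n| = [(3n + 5)/(3(n+1) + 5)] · 16/7 → 16/7.
Convergence for |t + 2| · 16/7 < 1, i.e. |t + 2| < 7/16. So R = 7/16.
At t = -25/16: the terms alternate in sign and decrease monotonically to 0 in absolute value (size ~ c/n), so the alternating series test gives convergence.
Endpoint t = -39/16: the terms are asymptotic to a nonzero constant times 1/n, so the series diverges by limit comparison with Σ 1/n.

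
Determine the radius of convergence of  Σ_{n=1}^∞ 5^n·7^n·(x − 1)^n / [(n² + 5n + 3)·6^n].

R = 6/35

By the ratio test, |a_{n+1}/a_n| = [(n² + 5n + 3)/((n+1)² + 5(n+1) + 3)] · 5·7/6 → 35/6.
Thus R = 1/(35/6) = 6/35.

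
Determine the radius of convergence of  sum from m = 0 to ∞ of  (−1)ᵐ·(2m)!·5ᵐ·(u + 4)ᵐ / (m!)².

R = 1/20

The ratio of consecutive coefficients is (2m+1)·(2m+2)/(m+1)² · 5 → 20.
The series converges when 20 · |u + 4| < 1, giving R = 1/20.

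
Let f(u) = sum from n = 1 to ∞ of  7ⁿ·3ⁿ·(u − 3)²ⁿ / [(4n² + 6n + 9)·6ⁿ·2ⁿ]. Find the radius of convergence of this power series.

The ratio of consecutive coefficients is [(4n² + 6n + 9)/(4(n+1)² + 6(n+1) + 9)] · 7·3/(6·2) → 7/4.
Successive powers of (u − 3) differ by 2, so the series converges when |u − 3|² · 7/4 < 1, i.e. |u − 3| < √(4/7). So R = 2√7/7.

R = 2√7/7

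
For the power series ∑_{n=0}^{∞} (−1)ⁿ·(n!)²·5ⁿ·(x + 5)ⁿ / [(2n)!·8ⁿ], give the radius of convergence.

Ratio test: |a_{n+1}/a_n| = (n+1)²/[(2n+1)·(2n+2)] · 5/8 → 5/32 as n → ∞.
Thus R = 1/(5/32) = 32/5.

R = 32/5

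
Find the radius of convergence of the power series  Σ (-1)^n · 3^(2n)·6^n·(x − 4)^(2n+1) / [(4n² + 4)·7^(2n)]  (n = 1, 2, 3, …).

R = 7√6/18

Ratio test: |a_{n+1}/a_n| = [(4n² + 4)/(4(n+1)² + 4)] · 9·6/49 → 54/49 as n → ∞.
Successive powers of (x − 4) differ by 2, so the series converges when |x − 4|² · 54/49 < 1, i.e. |x − 4| < √(49/54). So R = 7√6/18.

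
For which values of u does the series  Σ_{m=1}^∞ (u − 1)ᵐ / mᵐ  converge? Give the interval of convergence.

(−∞, ∞)

Root test: |a_m|^(1/m) = 1/m → 0.
The limit is 0 for every u, so R = ∞.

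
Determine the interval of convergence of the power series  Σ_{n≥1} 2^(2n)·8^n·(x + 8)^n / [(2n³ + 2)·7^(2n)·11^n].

The ratio of consecutive coefficients is [(2n³ + 2)/(2(n+1)³ + 2)] · 4·8/(49·11) → 32/539.
Hence the series converges for |x + 8| < 1/(32/539) = 539/32, so the radius of convergence is 539/32.
Check x = 283/32: the series is dominated by a constant times Σ 1/n³, which converges (p = 3 > 1).
Check x = -795/32: absolute convergence follows by limit comparison with Σ 1/n³.

[-795/32, 283/32]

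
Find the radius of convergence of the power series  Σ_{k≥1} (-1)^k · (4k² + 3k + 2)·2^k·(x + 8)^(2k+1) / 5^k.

R = √10/2

Ratio test: |a_{k+1}/a_k| = [(4(k+1)² + 3(k+1) + 2)/(4k² + 3k + 2)] · 2/5 → 2/5 as k → ∞.
Since the exponent of (x + 8) increases by 2 each term, convergence requires |x + 8|² < 5/2, hence R = √10/2.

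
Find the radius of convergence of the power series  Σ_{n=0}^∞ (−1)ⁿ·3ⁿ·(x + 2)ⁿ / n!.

R = ∞

By the ratio test, |a_{n+1}/a_n| = 3 · 1/(n+1) → 0.
The ratio tends to 0 regardless of x, hence R = ∞.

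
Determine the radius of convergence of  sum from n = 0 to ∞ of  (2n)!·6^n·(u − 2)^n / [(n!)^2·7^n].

By the ratio test, |a_{n+1}/a_n| = (2n+1)·(2n+2)/(n+1)² · 6/7 → 24/7.
The series converges when 24/7 · |u − 2| < 1, giving R = 7/24.

R = 7/24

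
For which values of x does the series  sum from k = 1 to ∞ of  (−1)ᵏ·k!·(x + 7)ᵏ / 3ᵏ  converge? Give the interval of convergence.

Ratio test: |a_{k+1}/a_k| = (k+1) · 1/3 → ∞ as k → ∞.
The terms grow without bound for any (x + 7) ≠ 0, so R = 0 (convergence only at x = -7).

{-7}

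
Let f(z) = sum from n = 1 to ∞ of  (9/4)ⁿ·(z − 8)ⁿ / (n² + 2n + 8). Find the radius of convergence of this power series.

Apply the ratio test: |a_{n+1}| / |a_n| = [(n² + 2n + 8)/((n+1)² + 2(n+1) + 8)] · 9/4, which tends to 9/4 as n → ∞.
Hence the series converges for |z − 8| < 1/(9/4) = 4/9, so the radius of convergence is 4/9.

R = 4/9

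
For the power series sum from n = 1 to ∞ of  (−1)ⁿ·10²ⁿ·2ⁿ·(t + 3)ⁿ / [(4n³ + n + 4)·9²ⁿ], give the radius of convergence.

R = 81/200

By the ratio test, |a_{n+1}/a_n| = [(4n³ + n + 4)/(4(n+1)³ + (n+1) + 4)] · 100·2/81 → 200/81.
Thus R = 1/(200/81) = 81/200.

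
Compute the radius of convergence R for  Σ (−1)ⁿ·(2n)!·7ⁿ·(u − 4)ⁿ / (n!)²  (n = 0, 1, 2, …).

Apply the ratio test: |a_{n+1}| / |a_n| = (2n+1)·(2n+2)/(n+1)² · 7, which tends to 28 as n → ∞.
Thus R = 1/(28) = 1/28.

R = 1/28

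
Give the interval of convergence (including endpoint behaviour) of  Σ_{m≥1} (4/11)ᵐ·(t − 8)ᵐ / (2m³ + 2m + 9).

Apply the ratio test: |a_{m+1}| / |a_m| = [(2m³ + 2m + 9)/(2(m+1)³ + 2(m+1) + 9)] · 4/11, which tends to 4/11 as m → ∞.
Hence the series converges for |t − 8| < 1/(4/11) = 11/4, so the radius of convergence is 11/4.
When t = 43/4, the series is dominated by a constant times Σ 1/m³, which converges (p = 3 > 1).
Check t = 21/4: the terms are on the order of 1/m³, so the series converges absolutely by comparison with the p-series (p = 3 > 1).

[21/4, 43/4]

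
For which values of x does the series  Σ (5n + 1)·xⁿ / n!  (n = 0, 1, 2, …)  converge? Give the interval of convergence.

(−∞, ∞)

By the ratio test, |a_{n+1}/a_n| = (5(n+1) + 1)/(5n + 1) · 1/(n+1) → 0.
The ratio tends to 0 regardless of x, hence R = ∞.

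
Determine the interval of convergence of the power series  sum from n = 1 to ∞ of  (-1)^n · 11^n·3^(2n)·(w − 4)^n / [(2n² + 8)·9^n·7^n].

Apply the ratio test: |a_{n+1}| / |a_n| = [(2n² + 8)/(2(n+1)² + 8)] · 11·9/(9·7), which tends to 11/7 as n → ∞.
Hence the series converges for |w − 4| < 1/(11/7) = 7/11, so the radius of convergence is 7/11.
Endpoint w = 51/11: absolute convergence follows by limit comparison with Σ 1/n².
When w = 37/11, the series is dominated by a constant times Σ 1/n², which converges (p = 2 > 1).

[37/11, 51/11]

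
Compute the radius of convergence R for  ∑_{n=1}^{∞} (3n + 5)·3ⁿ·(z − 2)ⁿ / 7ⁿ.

Ratio test: |a_{n+1}/a_n| = [(3(n+1) + 5)/(3n + 5)] · 3/7 → 3/7 as n → ∞.
Hence the series converges for |z − 2| < 1/(3/7) = 7/3, so the radius of convergence is 7/3.

R = 7/3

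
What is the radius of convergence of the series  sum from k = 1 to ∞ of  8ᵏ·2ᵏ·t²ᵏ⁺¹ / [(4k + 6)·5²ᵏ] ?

Ratio test: |a_{k+1}/a_k| = [(4k + 6)/(4(k+1) + 6)] · 8·2/25 → 16/25 as k → ∞.
Since the exponent of t increases by 2 each term, convergence requires |t|² < 25/16, hence R = 5/4.

R = 5/4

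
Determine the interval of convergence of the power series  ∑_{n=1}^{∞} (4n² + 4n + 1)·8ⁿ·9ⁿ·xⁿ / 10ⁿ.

(-5/36, 5/36)

The ratio of consecutive coefficients is [(4(n+1)² + 4(n+1) + 1)/(4n² + 4n + 1)] · 8·9/10 → 36/5.
Thus R = 1/(36/5) = 5/36.
When x = 5/36, the n-th term does not approach 0; divergence by the term test.
When x = -5/36, the n-th term does not approach 0; divergence by the term test.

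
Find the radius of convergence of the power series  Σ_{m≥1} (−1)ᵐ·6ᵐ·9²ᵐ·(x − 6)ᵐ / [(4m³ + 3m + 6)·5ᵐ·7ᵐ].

Ratio test: |a_{m+1}/a_m| = [(4m³ + 3m + 6)/(4(m+1)³ + 3(m+1) + 6)] · 6·81/(5·7) → 486/35 as m → ∞.
Thus R = 1/(486/35) = 35/486.

R = 35/486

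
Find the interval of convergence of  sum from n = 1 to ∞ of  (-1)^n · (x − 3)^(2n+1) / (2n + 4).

[2, 4]

Ratio test: |a_{n+1}/a_n| = (2n + 4)/(2(n+1) + 4) → 1 as n → ∞.
Writing y = (x − 3)², the series in y has radius 1, so |x − 3| < √(1) = 1 and R = 1.
Check x = 4: an alternating series whose terms decrease to 0 in absolute value, so it converges by the Leibniz criterion.
Endpoint x = 2: an alternating series whose terms decrease to 0 in absolute value, so it converges by the Leibniz criterion.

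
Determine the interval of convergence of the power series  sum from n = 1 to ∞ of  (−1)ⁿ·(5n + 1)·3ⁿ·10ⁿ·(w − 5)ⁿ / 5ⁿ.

By the ratio test, |a_{n+1}/a_n| = [(5(n+1) + 1)/(5n + 1)] · 3·10/5 → 6.
Convergence for |w − 5| · 6 < 1, i.e. |w − 5| < 1/6. So R = 1/6.
Endpoint w = 31/6: the terms have absolute value of order n, which does not tend to 0, so the series diverges by the divergence test.
Endpoint w = 29/6: the terms do not tend to 0, so the series diverges.

(29/6, 31/6)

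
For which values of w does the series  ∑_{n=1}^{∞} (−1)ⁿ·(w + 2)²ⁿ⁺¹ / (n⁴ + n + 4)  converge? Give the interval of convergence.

By the ratio test, |a_{n+1}/a_n| = (n⁴ + n + 4)/((n+1)⁴ + (n+1) + 4) → 1.
Successive powers of (w + 2) differ by 2, so the series converges when |w + 2|² · 1 < 1, i.e. |w + 2| < √(1) = 1. So R = 1.
When w = -1, the terms are on the order of 1/n⁴, so the series converges absolutely by comparison with the p-series (p = 4 > 1).
When w = -3, the series is dominated by a constant times Σ 1/n⁴, which converges (p = 4 > 1).

[-3, -1]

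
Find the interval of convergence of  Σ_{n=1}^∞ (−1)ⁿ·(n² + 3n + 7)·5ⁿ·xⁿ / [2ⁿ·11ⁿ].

(-22/5, 22/5)

By the ratio test, |a_{n+1}/a_n| = [((n+1)² + 3(n+1) + 7)/(n² + 3n + 7)] · 5/(2·11) → 5/22.
The series converges when 5/22 · |x| < 1, giving R = 22/5.
Check x = 22/5: the terms have absolute value of order n², which does not tend to 0, so the series diverges by the divergence test.
Check x = -22/5: the terms have absolute value of order n², which does not tend to 0, so the series diverges by the divergence test.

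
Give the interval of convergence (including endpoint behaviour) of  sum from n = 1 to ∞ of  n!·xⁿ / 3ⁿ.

{0}

Ratio test: |a_{n+1}/a_n| = (n+1) · 1/3 → ∞ as n → ∞.
The ratio grows without bound, so the series diverges whenever x ≠ 0; it converges only at x = 0. R = 0.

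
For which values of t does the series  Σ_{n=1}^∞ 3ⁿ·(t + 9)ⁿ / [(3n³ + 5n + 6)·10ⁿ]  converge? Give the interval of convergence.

Ratio test: |a_{n+1}/a_n| = [(3n³ + 5n + 6)/(3(n+1)³ + 5(n+1) + 6)] · 3/10 → 3/10 as n → ∞.
The series converges when 3/10 · |t + 9| < 1, giving R = 10/3.
Endpoint t = -17/3: absolute convergence follows by limit comparison with Σ 1/n³.
When t = -37/3, the series is dominated by a constant times Σ 1/n³, which converges (p = 3 > 1).

[-37/3, -17/3]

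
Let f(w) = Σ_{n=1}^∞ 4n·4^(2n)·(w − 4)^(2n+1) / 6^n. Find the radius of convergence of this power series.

R = √6/4

Ratio test: |a_{n+1}/a_n| = [4(n+1)/4n] · 16/6 → 8/3 as n → ∞.
Since the exponent of (w − 4) increases by 2 each term, convergence requires |w − 4|² < 3/8, hence R = √6/4.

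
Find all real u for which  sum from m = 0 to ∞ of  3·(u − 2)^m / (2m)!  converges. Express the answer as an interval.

By the ratio test, |a_{m+1}/a_m| = 3/3 · 1/[(2m+1)·(2m+2)] → 0.
The limit is 0, so the series converges for all u; R = ∞.

(−∞, ∞)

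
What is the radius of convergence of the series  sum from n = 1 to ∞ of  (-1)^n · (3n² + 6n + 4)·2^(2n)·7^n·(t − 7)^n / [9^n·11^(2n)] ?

By the ratio test, |a_{n+1}/a_n| = [(3(n+1)² + 6(n+1) + 4)/(3n² + 6n + 4)] · 4·7/(9·121) → 28/1089.
Thus R = 1/(28/1089) = 1089/28.

R = 1089/28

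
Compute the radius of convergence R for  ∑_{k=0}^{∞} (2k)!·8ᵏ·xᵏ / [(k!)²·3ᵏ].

R = 3/32

Ratio test: |a_{k+1}/a_k| = (2k+1)·(2k+2)/(k+1)² · 8/3 → 32/3 as k → ∞.
Thus R = 1/(32/3) = 3/32.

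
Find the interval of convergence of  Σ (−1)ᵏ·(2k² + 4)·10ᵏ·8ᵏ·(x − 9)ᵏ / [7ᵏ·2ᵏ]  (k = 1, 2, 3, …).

Apply the ratio test: |a_{k+1}| / |a_k| = [(2(k+1)² + 4)/(2k² + 4)] · 10·8/(7·2), which tends to 40/7 as k → ∞.
The series converges when 40/7 · |x − 9| < 1, giving R = 7/40.
Endpoint x = 367/40: the terms do not tend to 0, so the series diverges.
When x = 353/40, the k-th term does not approach 0; divergence by the term test.

(353/40, 367/40)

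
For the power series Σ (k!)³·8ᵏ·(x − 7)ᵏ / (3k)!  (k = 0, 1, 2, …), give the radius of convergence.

R = 27/8

By the ratio test, |a_{k+1}/a_k| = (k+1)³/[(3k+1)·(3k+2)·(3k+3)] · 8 → 8/27.
Thus R = 1/(8/27) = 27/8.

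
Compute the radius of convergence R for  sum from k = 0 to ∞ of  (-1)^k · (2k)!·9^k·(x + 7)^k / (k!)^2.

By the ratio test, |a_{k+1}/a_k| = (2k+1)·(2k+2)/(k+1)² · 9 → 36.
Hence the series converges for |x + 7| < 1/(36) = 1/36, so the radius of convergence is 1/36.

R = 1/36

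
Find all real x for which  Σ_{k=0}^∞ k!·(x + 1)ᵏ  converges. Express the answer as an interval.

Apply the ratio test: |a_{k+1}| / |a_k| = (k+1), which tends to ∞ as k → ∞.
The terms grow without bound for any (x + 1) ≠ 0, so R = 0 (convergence only at x = -1).

{-1}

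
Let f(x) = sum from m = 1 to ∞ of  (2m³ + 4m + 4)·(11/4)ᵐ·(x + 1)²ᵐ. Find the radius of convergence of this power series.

Apply the ratio test: |a_{m+1}| / |a_m| = [(2(m+1)³ + 4(m+1) + 4)/(2m³ + 4m + 4)] · 11/4, which tends to 11/4 as m → ∞.
Since the exponent of (x + 1) increases by 2 each term, convergence requires |x + 1|² < 4/11, hence R = 2√11/11.

R = 2√11/11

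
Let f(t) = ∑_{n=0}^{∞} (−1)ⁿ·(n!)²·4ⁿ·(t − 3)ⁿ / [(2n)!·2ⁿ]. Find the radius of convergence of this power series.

R = 2

Ratio test: |a_{n+1}/a_n| = (n+1)²/[(2n+1)·(2n+2)] · 4/2 → 1/2 as n → ∞.
Convergence for |t − 3| · 1/2 < 1, i.e. |t − 3| < 2. So R = 2.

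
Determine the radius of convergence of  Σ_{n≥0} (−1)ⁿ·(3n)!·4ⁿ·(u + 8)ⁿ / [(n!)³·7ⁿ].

Apply the ratio test: |a_{n+1}| / |a_n| = (3n+1)·(3n+2)·(3n+3)/(n+1)³ · 4/7, which tends to 108/7 as n → ∞.
Hence the series converges for |u + 8| < 1/(108/7) = 7/108, so the radius of convergence is 7/108.

R = 7/108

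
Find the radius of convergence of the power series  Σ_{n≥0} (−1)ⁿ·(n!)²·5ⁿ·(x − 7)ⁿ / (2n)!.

Apply the ratio test: |a_{n+1}| / |a_n| = (n+1)²/[(2n+1)·(2n+2)] · 5, which tends to 5/4 as n → ∞.
Convergence for |x − 7| · 5/4 < 1, i.e. |x − 7| < 4/5. So R = 4/5.

R = 4/5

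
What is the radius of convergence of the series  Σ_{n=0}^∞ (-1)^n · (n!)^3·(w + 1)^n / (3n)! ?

R = 27

Apply the ratio test: |a_{n+1}| / |a_n| = (n+1)³/[(3n+1)·(3n+2)·(3n+3)], which tends to 1/27 as n → ∞.
Hence the series converges for |w + 1| < 1/(1/27) = 27, so the radius of convergence is 27.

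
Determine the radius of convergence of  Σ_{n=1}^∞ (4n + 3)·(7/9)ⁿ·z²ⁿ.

R = 3√7/7

Apply the ratio test: |a_{n+1}| / |a_n| = [(4(n+1) + 3)/(4n + 3)] · 7/9, which tends to 7/9 as n → ∞.
Writing y = z², the series in y has radius 9/7, so |z| < √(9/7) and R = 3√7/7.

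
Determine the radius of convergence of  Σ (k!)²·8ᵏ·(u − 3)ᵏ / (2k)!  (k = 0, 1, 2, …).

Ratio test: |a_{k+1}/a_k| = (k+1)²/[(2k+1)·(2k+2)] · 8 → 2 as k → ∞.
The series converges when 2 · |u − 3| < 1, giving R = 1/2.

R = 1/2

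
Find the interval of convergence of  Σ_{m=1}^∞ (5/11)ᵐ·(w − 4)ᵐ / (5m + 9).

[9/5, 31/5)

By the ratio test, |a_{m+1}/a_m| = [(5m + 9)/(5(m+1) + 9)] · 5/11 → 5/11.
The series converges when 5/11 · |w − 4| < 1, giving R = 11/5.
Endpoint w = 31/5: comparison with the harmonic series Σ 1/m shows the series diverges.
When w = 9/5, the terms alternate in sign and decrease monotonically to 0 in absolute value (size ~ c/m), so the alternating series test gives convergence.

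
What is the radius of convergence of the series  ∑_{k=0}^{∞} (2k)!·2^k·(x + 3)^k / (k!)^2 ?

Ratio test: |a_{k+1}/a_k| = (2k+1)·(2k+2)/(k+1)² · 2 → 8 as k → ∞.
Hence the series converges for |x + 3| < 1/(8) = 1/8, so the radius of convergence is 1/8.

R = 1/8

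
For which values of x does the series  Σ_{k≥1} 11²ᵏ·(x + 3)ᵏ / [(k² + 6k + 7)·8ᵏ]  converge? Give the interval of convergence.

[-371/121, -355/121]

The ratio of consecutive coefficients is [(k² + 6k + 7)/((k+1)² + 6(k+1) + 7)] · 121/8 → 121/8.
The series converges when 121/8 · |x + 3| < 1, giving R = 8/121.
At x = -355/121: absolute convergence follows by limit comparison with Σ 1/k².
Endpoint x = -371/121: the series is dominated by a constant times Σ 1/k², which converges (p = 2 > 1).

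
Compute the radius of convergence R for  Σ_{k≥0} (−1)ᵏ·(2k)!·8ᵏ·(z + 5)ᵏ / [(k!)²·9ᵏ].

Apply the ratio test: |a_{k+1}| / |a_k| = (2k+1)·(2k+2)/(k+1)² · 8/9, which tends to 32/9 as k → ∞.
Convergence for |z + 5| · 32/9 < 1, i.e. |z + 5| < 9/32. So R = 9/32.

R = 9/32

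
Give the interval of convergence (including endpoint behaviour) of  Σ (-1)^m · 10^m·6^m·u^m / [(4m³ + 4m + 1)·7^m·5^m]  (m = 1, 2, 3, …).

[-7/12, 7/12]

Ratio test: |a_{m+1}/a_m| = [(4m³ + 4m + 1)/(4(m+1)³ + 4(m+1) + 1)] · 10·6/(7·5) → 12/7 as m → ∞.
The series converges when 12/7 · |u| < 1, giving R = 7/12.
At u = 7/12: the terms are on the order of 1/m³, so the series converges absolutely by comparison with the p-series (p = 3 > 1).
Endpoint u = -7/12: the series is dominated by a constant times Σ 1/m³, which converges (p = 3 > 1).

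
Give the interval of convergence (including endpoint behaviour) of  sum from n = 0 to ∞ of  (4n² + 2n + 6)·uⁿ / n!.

The ratio of consecutive coefficients is (4(n+1)² + 2(n+1) + 6)/(4n² + 2n + 6) · 1/(n+1) → 0.
The limit is 0, so the series converges for all u; R = ∞.

(−∞, ∞)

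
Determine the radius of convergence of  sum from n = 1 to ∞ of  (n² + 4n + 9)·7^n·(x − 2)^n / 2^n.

Ratio test: |a_{n+1}/a_n| = [((n+1)² + 4(n+1) + 9)/(n² + 4n + 9)] · 7/2 → 7/2 as n → ∞.
Thus R = 1/(7/2) = 2/7.

R = 2/7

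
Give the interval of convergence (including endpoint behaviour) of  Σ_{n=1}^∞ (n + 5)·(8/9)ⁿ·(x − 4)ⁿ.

The ratio of consecutive coefficients is [((n+1) + 5)/(n + 5)] · 8/9 → 8/9.
The series converges when 8/9 · |x − 4| < 1, giving R = 9/8.
Endpoint x = 41/8: the n-th term does not approach 0; divergence by the term test.
When x = 23/8, the terms have absolute value of order n, which does not tend to 0, so the series diverges by the divergence test.

(23/8, 41/8)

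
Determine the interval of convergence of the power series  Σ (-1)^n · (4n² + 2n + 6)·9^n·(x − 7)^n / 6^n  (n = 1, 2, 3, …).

Apply the ratio test: |a_{n+1}| / |a_n| = [(4(n+1)² + 2(n+1) + 6)/(4n² + 2n + 6)] · 9/6, which tends to 3/2 as n → ∞.
Hence the series converges for |x − 7| < 1/(3/2) = 2/3, so the radius of convergence is 2/3.
Check x = 23/3: the n-th term does not approach 0; divergence by the term test.
Check x = 19/3: the terms have absolute value of order n², which does not tend to 0, so the series diverges by the divergence test.

(19/3, 23/3)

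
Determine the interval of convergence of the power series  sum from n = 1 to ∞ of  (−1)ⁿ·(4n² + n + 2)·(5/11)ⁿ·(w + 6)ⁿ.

(-41/5, -19/5)

Ratio test: |a_{n+1}/a_n| = [(4(n+1)² + (n+1) + 2)/(4n² + n + 2)] · 5/11 → 5/11 as n → ∞.
The series converges when 5/11 · |w + 6| < 1, giving R = 11/5.
When w = -19/5, the n-th term does not approach 0; divergence by the term test.
When w = -41/5, the terms do not tend to 0, so the series diverges.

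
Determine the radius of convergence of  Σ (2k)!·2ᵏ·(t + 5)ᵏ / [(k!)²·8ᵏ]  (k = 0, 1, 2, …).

R = 1

The ratio of consecutive coefficients is (2k+1)·(2k+2)/(k+1)² · 2/8 → 1.
Convergence for |t + 5| < 1, so R = 1.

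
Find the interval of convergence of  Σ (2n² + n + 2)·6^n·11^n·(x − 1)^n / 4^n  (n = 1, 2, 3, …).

(31/33, 35/33)

By the ratio test, |a_{n+1}/a_n| = [(2(n+1)² + (n+1) + 2)/(2n² + n + 2)] · 6·11/4 → 33/2.
Hence the series converges for |x − 1| < 1/(33/2) = 2/33, so the radius of convergence is 2/33.
Endpoint x = 35/33: the n-th term does not approach 0; divergence by the term test.
Check x = 31/33: the terms do not tend to 0, so the series diverges.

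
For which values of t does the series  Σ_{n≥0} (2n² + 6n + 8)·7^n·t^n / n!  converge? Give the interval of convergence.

(−∞, ∞)

Apply the ratio test: |a_{n+1}| / |a_n| = (2(n+1)² + 6(n+1) + 8)/(2n² + 6n + 8) · 7 · 1/(n+1), which tends to 0 as n → ∞.
The ratio tends to 0 regardless of t, hence R = ∞.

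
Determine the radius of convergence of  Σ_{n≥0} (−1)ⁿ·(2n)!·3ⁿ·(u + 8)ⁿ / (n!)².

R = 1/12

Ratio test: |a_{n+1}/a_n| = (2n+1)·(2n+2)/(n+1)² · 3 → 12 as n → ∞.
Convergence for |u + 8| · 12 < 1, i.e. |u + 8| < 1/12. So R = 1/12.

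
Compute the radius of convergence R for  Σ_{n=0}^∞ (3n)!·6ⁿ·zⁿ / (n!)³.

Apply the ratio test: |a_{n+1}| / |a_n| = (3n+1)·(3n+2)·(3n+3)/(n+1)³ · 6, which tends to 162 as n → ∞.
Convergence for |z| · 162 < 1, i.e. |z| < 1/162. So R = 1/162.

R = 1/162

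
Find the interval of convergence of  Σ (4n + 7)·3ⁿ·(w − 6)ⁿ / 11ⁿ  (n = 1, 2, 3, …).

The ratio of consecutive coefficients is [(4(n+1) + 7)/(4n + 7)] · 3/11 → 3/11.
Convergence for |w − 6| · 3/11 < 1, i.e. |w − 6| < 11/3. So R = 11/3.
Check w = 29/3: the terms do not tend to 0, so the series diverges.
When w = 7/3, the terms have absolute value of order n, which does not tend to 0, so the series diverges by the divergence test.

(7/3, 29/3)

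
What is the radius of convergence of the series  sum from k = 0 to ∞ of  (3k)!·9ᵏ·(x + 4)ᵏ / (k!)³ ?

The ratio of consecutive coefficients is (3k+1)·(3k+2)·(3k+3)/(k+1)³ · 9 → 243.
Thus R = 1/(243) = 1/243.

R = 1/243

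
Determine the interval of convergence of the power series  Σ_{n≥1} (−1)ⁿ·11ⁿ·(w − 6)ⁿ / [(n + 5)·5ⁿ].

(61/11, 71/11]

The ratio of consecutive coefficients is [(n + 5)/((n+1) + 5)] · 11/5 → 11/5.
Hence the series converges for |w − 6| < 1/(11/5) = 5/11, so the radius of convergence is 5/11.
When w = 71/11, the terms alternate in sign and decrease monotonically to 0 in absolute value (size ~ c/n), so the alternating series test gives convergence.
Check w = 61/11: the terms behave like c/n; limit comparison with the harmonic series gives divergence.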